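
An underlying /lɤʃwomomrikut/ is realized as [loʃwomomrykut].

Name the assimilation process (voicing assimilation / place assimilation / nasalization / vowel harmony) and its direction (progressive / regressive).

/ɤ/→[o] /i/→[y].
Vowels agree with the last vowel, so the harmony is regressive.

vowel harmony, regressive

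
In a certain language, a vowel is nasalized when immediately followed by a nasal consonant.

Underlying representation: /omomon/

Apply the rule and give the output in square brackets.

/o/ before nasal /m/ → [õ]
/o/ before nasal /m/ → [õ]
/o/ before nasal /n/ → [õ]

[õmõmõn]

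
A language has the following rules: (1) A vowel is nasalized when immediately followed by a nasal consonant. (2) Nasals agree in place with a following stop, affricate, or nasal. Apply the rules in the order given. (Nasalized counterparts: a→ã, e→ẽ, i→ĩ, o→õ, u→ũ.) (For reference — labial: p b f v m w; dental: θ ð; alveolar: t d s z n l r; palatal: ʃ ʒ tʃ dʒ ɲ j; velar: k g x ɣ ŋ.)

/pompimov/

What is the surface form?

[põmpĩmov]

Rule 1: /o/ before nasal /m/ → [õ]
Rule 1: /i/ before nasal /m/ → [ĩ]
After rule 1: põmpĩmov
Rule 2: no segment meets the rule's conditions; no change.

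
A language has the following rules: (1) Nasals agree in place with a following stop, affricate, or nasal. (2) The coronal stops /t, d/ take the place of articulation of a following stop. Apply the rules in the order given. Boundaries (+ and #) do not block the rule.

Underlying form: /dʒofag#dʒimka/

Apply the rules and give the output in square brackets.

Rule 1: /m/ before /k/ (velar) → [ŋ]
After rule 1: dʒofag#dʒiŋka
Rule 2: no segment meets the rule's conditions; no change.

[dʒofag#dʒiŋka]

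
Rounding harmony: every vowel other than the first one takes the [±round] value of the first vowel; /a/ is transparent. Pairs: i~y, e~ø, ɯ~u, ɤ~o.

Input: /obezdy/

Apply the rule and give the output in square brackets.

[obøzdy]

/e/ harmonizes with /o/ ([+round]) → [ø]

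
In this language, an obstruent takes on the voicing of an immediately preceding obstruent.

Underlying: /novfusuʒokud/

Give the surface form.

[novvusuʒokud]

/f/ after /v/ (voiced) → [v]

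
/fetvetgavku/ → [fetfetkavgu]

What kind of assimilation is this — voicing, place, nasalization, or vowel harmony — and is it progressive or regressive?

voicing assimilation, progressive

/v/→[f] /g/→[k] /k/→[g].
Each target copies a feature from the preceding segment, so the direction is progressive.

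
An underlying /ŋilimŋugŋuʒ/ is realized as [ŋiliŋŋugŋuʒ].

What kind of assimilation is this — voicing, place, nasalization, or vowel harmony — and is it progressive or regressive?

/m/→[ŋ].
Each target copies a feature from the following segment, so the direction is regressive.

place assimilation, regressive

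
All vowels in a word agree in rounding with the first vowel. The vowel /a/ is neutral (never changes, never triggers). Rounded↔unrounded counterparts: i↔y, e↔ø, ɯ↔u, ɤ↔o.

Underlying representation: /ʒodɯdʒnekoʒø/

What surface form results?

[ʒodudʒnøkoʒø]

/ɯ/ harmonizes with /o/ ([+round]) → [u]
/e/ harmonizes with /o/ ([+round]) → [ø]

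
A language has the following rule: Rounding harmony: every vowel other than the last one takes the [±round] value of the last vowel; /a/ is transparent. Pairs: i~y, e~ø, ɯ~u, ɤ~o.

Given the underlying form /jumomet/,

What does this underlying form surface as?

/u/ harmonizes with /e/ ([-round]) → [ɯ]
/o/ harmonizes with /e/ ([-round]) → [ɤ]

[jɯmɤmet]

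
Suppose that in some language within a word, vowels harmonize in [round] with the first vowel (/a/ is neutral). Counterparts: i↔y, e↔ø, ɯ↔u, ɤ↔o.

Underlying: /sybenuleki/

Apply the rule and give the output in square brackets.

[sybønuløky]

/e/ harmonizes with /y/ ([+round]) → [ø]
/e/ harmonizes with /y/ ([+round]) → [ø]
/i/ harmonizes with /y/ ([+round]) → [y]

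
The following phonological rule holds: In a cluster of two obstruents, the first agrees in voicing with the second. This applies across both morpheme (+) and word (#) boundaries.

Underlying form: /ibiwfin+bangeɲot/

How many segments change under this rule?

0

No segment meets the rule's conditions.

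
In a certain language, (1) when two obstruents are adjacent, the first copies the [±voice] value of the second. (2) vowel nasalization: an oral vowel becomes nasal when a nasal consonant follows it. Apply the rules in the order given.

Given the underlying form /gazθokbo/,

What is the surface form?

Rule 1: /z/ before /θ/ (voiceless) → [s]
Rule 1: /k/ before /b/ (voiced) → [g]
After rule 1: gasθogbo
Rule 2: no segment meets the rule's conditions; no change.

[gasθogbo]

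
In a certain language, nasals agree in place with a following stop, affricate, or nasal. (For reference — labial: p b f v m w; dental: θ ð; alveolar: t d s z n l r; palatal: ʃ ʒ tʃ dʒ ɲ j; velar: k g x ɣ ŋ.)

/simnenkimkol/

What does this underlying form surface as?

[sinneŋkiŋkol]

/m/ before /n/ (alveolar) → [n]
/n/ before /k/ (velar) → [ŋ]
/m/ before /k/ (velar) → [ŋ]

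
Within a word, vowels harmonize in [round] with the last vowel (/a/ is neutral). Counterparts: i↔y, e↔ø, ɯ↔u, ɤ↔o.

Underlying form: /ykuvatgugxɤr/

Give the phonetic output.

[ikɯvatgɯgxɤr]

/y/ harmonizes with /ɤ/ ([-round]) → [i]
/u/ harmonizes with /ɤ/ ([-round]) → [ɯ]
/u/ harmonizes with /ɤ/ ([-round]) → [ɯ]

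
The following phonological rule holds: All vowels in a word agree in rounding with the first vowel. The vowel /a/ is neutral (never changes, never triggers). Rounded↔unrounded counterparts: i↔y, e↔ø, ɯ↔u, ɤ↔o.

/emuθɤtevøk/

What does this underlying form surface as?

/u/ harmonizes with /e/ ([-round]) → [ɯ]
/ø/ harmonizes with /e/ ([-round]) → [e]

[emɯθɤtevek]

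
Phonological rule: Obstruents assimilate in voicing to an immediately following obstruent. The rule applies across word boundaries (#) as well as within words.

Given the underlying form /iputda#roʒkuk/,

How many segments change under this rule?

/t/ before /d/ (voiced) → [d]
/ʒ/ before /k/ (voiceless) → [ʃ]
2 segments change.

2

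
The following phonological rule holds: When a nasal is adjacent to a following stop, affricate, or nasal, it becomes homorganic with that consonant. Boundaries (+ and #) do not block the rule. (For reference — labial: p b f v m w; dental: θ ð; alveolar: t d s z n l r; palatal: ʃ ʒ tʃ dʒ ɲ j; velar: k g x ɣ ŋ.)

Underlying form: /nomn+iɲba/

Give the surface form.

[nonn+imba]

/m/ before /n/ (alveolar) → [n]
/ɲ/ before /b/ (labial) → [m]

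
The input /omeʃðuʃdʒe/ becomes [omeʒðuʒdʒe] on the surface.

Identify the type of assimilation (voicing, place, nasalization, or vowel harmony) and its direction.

/ʃ/→[ʒ] /ʃ/→[ʒ].
Each target copies a feature from the following segment, so the direction is regressive.

voicing assimilation, regressive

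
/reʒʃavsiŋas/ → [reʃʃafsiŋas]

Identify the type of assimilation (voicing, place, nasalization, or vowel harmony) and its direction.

/ʒ/→[ʃ] /v/→[f].
Each target copies a feature from the following segment, so the direction is regressive.

voicing assimilation, regressive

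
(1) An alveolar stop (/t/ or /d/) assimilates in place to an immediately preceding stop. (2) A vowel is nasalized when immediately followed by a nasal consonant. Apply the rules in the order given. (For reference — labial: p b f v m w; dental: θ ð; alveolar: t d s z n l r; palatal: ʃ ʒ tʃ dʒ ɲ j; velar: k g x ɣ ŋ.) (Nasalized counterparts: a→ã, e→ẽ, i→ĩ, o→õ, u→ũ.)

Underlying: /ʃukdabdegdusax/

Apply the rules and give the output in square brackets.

[ʃukgabbeggusax]

Rule 1: /d/ after /k/ (velar) → [g]
Rule 1: /d/ after /b/ (labial) → [b]
Rule 1: /d/ after /g/ (velar) → [g]
After rule 1: ʃukgabbeggusax
Rule 2: no segment meets the rule's conditions; no change.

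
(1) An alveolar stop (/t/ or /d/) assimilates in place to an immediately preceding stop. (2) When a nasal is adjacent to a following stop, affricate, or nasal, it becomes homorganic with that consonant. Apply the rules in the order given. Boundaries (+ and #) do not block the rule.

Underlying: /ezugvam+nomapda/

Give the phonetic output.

[ezugvan+nomapba]

Rule 1: /d/ after /p/ (labial) → [b]
After rule 1: ezugvam+nomapba
Rule 2: /m/ before /n/ (alveolar) → [n]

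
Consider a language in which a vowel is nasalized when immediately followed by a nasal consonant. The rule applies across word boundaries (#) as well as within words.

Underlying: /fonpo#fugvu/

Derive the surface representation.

[fõnpo#fugvu]

/o/ before nasal /n/ → [õ]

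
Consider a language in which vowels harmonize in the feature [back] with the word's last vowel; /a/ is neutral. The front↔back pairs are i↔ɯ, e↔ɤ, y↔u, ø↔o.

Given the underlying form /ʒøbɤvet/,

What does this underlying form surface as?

[ʒøbevet]

/ɤ/ harmonizes with /e/ ([-back]) → [e]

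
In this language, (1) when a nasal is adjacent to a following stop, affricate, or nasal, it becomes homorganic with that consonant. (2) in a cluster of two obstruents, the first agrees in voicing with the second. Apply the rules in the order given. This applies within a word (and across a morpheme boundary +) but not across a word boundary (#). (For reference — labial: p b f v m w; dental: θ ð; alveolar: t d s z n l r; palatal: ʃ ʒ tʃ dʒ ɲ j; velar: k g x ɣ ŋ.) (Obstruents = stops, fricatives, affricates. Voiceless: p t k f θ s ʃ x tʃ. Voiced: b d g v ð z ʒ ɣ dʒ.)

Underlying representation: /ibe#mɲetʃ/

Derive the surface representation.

[ibe#ɲɲetʃ]

Rule 1: /m/ before /ɲ/ (palatal) → [ɲ]
After rule 1: ibe#ɲɲetʃ
Rule 2: no segment meets the rule's conditions; no change.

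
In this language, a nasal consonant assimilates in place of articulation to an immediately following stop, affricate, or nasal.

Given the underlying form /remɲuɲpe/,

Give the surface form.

/m/ before /ɲ/ (palatal) → [ɲ]
/ɲ/ before /p/ (labial) → [m]

[reɲɲumpe]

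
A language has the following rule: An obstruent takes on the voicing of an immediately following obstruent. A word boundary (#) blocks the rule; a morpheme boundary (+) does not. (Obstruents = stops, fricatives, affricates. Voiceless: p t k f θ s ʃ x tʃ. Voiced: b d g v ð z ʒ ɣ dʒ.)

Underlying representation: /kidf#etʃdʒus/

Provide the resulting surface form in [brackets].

[kitf#edʒdʒus]

/d/ before /f/ (voiceless) → [t]
/tʃ/ before /dʒ/ (voiced) → [dʒ]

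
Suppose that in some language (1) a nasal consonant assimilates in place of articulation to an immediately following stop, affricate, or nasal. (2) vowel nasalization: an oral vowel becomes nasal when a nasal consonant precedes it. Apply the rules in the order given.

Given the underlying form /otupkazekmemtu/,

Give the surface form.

[otupkazekmẽntu]

Rule 1: /m/ before /t/ (alveolar) → [n]
After rule 1: otupkazekmentu
Rule 2: /e/ after nasal /m/ → [ẽ]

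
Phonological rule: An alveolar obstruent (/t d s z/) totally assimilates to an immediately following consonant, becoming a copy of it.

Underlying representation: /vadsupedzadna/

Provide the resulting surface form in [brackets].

/d/ before /s/ → [s] (total assimilation)
/d/ before /z/ → [z] (total assimilation)
/d/ before /n/ → [n] (total assimilation)

[vassupezzanna]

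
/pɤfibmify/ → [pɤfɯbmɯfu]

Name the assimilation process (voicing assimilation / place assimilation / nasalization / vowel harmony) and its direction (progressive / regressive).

vowel harmony, progressive

/i/→[ɯ] /i/→[ɯ] /y/→[u].
Vowels agree with the first vowel, so the harmony is progressive.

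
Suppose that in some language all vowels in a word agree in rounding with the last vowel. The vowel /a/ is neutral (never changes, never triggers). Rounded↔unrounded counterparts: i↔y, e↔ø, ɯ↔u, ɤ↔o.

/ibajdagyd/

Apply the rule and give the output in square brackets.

/i/ harmonizes with /y/ ([+round]) → [y]

[ybajdagyd]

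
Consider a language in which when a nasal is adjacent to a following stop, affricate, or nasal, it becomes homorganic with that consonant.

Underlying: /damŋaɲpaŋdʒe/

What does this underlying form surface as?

/m/ before /ŋ/ (velar) → [ŋ]
/ɲ/ before /p/ (labial) → [m]
/ŋ/ before /dʒ/ (palatal) → [ɲ]

[daŋŋampaɲdʒe]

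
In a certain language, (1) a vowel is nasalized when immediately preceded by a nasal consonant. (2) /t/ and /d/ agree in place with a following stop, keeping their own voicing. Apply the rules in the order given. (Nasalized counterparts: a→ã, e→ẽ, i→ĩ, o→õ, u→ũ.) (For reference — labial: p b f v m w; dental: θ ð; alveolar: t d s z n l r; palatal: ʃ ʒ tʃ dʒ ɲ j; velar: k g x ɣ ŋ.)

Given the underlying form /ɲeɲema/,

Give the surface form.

[ɲẽɲẽmã]

Rule 1: /e/ after nasal /ɲ/ → [ẽ]
Rule 1: /e/ after nasal /ɲ/ → [ẽ]
Rule 1: /a/ after nasal /m/ → [ã]
After rule 1: ɲẽɲẽmã
Rule 2: no segment meets the rule's conditions; no change.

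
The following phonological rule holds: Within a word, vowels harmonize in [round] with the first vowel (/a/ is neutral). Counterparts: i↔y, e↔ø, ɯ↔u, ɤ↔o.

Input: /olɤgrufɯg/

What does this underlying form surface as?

/ɤ/ harmonizes with /o/ ([+round]) → [o]
/ɯ/ harmonizes with /o/ ([+round]) → [u]

[ologrufug]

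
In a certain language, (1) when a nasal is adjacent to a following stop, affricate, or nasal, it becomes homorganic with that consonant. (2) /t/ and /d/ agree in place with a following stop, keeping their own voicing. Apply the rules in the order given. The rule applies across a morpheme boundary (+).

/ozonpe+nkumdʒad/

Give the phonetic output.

Rule 1: /n/ before /p/ (labial) → [m]
Rule 1: /n/ before /k/ (velar) → [ŋ]
Rule 1: /m/ before /dʒ/ (palatal) → [ɲ]
After rule 1: ozompe+ŋkuɲdʒad
Rule 2: no segment meets the rule's conditions; no change.

[ozompe+ŋkuɲdʒad]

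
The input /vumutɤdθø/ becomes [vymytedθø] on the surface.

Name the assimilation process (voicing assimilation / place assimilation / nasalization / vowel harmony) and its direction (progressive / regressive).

/u/→[y] /u/→[y] /ɤ/→[e].
Vowels agree with the last vowel, so the harmony is regressive.

vowel harmony, regressive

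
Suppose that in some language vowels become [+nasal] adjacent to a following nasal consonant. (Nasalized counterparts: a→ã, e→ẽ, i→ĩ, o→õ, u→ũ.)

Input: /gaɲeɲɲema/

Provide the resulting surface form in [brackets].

[gãɲẽɲɲẽma]

/a/ before nasal /ɲ/ → [ã]
/e/ before nasal /ɲ/ → [ẽ]
/e/ before nasal /m/ → [ẽ]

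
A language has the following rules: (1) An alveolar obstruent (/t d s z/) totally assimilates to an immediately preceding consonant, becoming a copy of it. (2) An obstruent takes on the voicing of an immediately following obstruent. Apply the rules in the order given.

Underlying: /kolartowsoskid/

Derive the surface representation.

[kolarrowwoskid]

Rule 1: /t/ after /r/ → [r] (total assimilation)
Rule 1: /s/ after /w/ → [w] (total assimilation)
After rule 1: kolarrowwoskid
Rule 2: no segment meets the rule's conditions; no change.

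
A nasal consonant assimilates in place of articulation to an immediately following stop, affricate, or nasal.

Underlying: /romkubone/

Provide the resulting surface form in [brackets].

[roŋkubone]

/m/ before /k/ (velar) → [ŋ]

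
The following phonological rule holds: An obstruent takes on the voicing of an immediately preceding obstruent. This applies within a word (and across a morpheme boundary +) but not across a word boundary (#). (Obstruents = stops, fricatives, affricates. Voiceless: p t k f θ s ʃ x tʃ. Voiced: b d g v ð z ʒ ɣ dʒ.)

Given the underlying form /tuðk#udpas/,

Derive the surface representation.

/k/ after /ð/ (voiced) → [g]
/p/ after /d/ (voiced) → [b]

[tuðg#udbas]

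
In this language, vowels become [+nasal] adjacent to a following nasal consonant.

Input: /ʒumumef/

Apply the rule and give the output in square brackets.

/u/ before nasal /m/ → [ũ]
/u/ before nasal /m/ → [ũ]

[ʒũmũmef]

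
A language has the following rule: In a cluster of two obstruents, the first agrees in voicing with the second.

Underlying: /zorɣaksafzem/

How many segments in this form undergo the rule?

1

/f/ before /z/ (voiced) → [v]
1 segment changes.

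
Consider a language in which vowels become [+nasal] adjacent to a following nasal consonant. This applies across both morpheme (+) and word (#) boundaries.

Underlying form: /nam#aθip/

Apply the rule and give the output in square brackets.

/a/ before nasal /m/ → [ã]

[nãm#aθip]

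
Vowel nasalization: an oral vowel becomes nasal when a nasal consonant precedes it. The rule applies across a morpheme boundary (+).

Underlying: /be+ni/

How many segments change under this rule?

1

/i/ after nasal /n/ → [ĩ]
1 segment changes.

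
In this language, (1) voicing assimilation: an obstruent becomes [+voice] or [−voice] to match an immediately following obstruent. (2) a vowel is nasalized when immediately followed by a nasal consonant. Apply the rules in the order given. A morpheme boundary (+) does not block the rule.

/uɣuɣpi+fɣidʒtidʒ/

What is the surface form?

Rule 1: /ɣ/ before /p/ (voiceless) → [x]
Rule 1: /f/ before /ɣ/ (voiced) → [v]
Rule 1: /dʒ/ before /t/ (voiceless) → [tʃ]
After rule 1: uɣuxpi+vɣitʃtidʒ
Rule 2: no segment meets the rule's conditions; no change.

[uɣuxpi+vɣitʃtidʒ]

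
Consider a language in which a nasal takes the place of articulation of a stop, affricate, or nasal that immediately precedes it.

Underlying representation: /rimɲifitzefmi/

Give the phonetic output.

[rimmifitzefmi]

/ɲ/ after /m/ (labial) → [m]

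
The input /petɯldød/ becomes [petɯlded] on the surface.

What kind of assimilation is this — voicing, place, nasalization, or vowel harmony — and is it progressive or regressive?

vowel harmony, progressive

/ø/→[e].
Vowels agree with the first vowel, so the harmony is progressive.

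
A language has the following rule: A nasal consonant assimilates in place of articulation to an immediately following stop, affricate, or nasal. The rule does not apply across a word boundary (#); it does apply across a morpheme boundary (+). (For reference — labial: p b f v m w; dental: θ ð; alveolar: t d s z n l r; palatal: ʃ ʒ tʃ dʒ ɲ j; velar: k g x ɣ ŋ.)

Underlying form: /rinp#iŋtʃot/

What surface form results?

/n/ before /p/ (labial) → [m]
/ŋ/ before /tʃ/ (palatal) → [ɲ]

[rimp#iɲtʃot]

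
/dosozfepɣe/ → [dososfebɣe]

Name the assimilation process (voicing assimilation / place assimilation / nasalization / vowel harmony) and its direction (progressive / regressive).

/z/→[s] /p/→[b].
Each target copies a feature from the following segment, so the direction is regressive.

voicing assimilation, regressive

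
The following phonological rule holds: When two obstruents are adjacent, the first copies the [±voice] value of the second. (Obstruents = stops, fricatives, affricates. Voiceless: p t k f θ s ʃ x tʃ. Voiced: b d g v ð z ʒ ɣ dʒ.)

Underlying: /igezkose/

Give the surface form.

/z/ before /k/ (voiceless) → [s]

[igeskose]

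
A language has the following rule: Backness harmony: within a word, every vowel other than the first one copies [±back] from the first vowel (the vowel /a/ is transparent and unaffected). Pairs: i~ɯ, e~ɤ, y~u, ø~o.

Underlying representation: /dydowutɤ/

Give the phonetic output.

[dydøwyte]

/o/ harmonizes with /y/ ([-back]) → [ø]
/u/ harmonizes with /y/ ([-back]) → [y]
/ɤ/ harmonizes with /y/ ([-back]) → [e]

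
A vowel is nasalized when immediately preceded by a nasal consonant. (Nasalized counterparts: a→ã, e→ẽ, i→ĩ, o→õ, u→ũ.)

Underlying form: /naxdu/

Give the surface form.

[nãxdu]

/a/ after nasal /n/ → [ã]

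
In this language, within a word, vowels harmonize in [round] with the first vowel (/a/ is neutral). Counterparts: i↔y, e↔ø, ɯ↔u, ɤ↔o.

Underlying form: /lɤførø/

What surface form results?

[lɤfere]

/ø/ harmonizes with /ɤ/ ([-round]) → [e]
/ø/ harmonizes with /ɤ/ ([-round]) → [e]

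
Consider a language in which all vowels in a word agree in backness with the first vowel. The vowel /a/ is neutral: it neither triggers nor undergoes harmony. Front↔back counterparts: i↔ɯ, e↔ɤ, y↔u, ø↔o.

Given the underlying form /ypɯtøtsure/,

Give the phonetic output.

/ɯ/ harmonizes with /y/ ([-back]) → [i]
/u/ harmonizes with /y/ ([-back]) → [y]

[ypitøtsyre]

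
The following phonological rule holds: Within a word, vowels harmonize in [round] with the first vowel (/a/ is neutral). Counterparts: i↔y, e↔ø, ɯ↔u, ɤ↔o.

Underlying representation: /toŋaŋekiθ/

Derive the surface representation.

[toŋaŋøkyθ]

/e/ harmonizes with /o/ ([+round]) → [ø]
/i/ harmonizes with /o/ ([+round]) → [y]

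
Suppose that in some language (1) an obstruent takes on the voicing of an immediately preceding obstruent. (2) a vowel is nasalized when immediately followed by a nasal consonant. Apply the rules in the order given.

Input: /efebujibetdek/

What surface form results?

Rule 1: /d/ after /t/ (voiceless) → [t]
After rule 1: efebujibettek
Rule 2: no segment meets the rule's conditions; no change.

[efebujibettek]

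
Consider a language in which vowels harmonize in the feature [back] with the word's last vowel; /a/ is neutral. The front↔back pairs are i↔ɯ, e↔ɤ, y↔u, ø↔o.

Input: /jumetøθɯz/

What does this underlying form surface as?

[jumɤtoθɯz]

/e/ harmonizes with /ɯ/ ([+back]) → [ɤ]
/ø/ harmonizes with /ɯ/ ([+back]) → [o]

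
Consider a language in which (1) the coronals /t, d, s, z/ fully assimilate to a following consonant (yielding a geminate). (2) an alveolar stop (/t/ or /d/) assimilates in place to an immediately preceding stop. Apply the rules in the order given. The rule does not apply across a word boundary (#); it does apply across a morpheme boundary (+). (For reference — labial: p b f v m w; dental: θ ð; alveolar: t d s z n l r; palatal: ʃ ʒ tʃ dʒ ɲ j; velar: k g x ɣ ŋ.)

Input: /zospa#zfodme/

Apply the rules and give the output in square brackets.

[zoppa#ffomme]

Rule 1: /s/ before /p/ → [p] (total assimilation)
Rule 1: /z/ before /f/ → [f] (total assimilation)
Rule 1: /d/ before /m/ → [m] (total assimilation)
After rule 1: zoppa#ffomme
Rule 2: no segment meets the rule's conditions; no change.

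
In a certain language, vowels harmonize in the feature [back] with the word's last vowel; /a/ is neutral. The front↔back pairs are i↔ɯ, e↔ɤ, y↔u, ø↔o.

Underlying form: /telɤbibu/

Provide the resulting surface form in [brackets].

[tɤlɤbɯbu]

/e/ harmonizes with /u/ ([+back]) → [ɤ]
/i/ harmonizes with /u/ ([+back]) → [ɯ]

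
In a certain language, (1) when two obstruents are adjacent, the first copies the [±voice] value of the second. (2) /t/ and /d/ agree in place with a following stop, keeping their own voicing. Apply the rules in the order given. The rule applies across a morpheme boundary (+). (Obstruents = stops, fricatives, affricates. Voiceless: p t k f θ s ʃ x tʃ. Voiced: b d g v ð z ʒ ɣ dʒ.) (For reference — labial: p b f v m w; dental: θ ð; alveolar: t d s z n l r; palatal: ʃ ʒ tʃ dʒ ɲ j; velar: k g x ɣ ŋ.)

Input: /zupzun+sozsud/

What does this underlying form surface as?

[zubzun+sossud]

Rule 1: /p/ before /z/ (voiced) → [b]
Rule 1: /z/ before /s/ (voiceless) → [s]
After rule 1: zubzun+sossud
Rule 2: no segment meets the rule's conditions; no change.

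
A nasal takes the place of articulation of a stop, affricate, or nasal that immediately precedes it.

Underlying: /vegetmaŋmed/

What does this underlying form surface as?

/m/ after /t/ (alveolar) → [n]
/m/ after /ŋ/ (velar) → [ŋ]

[vegetnaŋŋed]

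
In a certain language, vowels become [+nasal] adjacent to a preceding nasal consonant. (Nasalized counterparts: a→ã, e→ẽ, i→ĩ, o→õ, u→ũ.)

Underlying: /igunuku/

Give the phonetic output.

[igunũku]

/u/ after nasal /n/ → [ũ]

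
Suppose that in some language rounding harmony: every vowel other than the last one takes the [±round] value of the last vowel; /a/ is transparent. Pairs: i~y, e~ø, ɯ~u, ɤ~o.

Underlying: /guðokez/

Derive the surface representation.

[gɯðɤkez]

/u/ harmonizes with /e/ ([-round]) → [ɯ]
/o/ harmonizes with /e/ ([-round]) → [ɤ]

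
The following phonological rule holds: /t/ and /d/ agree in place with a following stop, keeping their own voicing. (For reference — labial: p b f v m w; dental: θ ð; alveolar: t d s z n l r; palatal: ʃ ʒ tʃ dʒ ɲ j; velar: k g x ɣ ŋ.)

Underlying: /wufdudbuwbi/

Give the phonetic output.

[wufdubbuwbi]

/d/ before /b/ (labial) → [b]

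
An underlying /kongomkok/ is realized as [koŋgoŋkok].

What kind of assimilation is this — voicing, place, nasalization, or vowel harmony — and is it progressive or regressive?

place assimilation, regressive

/n/→[ŋ] /m/→[ŋ].
Each target copies a feature from the following segment, so the direction is regressive.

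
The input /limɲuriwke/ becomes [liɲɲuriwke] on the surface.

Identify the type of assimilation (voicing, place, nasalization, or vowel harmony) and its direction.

/m/→[ɲ].
Each target copies a feature from the following segment, so the direction is regressive.

place assimilation, regressive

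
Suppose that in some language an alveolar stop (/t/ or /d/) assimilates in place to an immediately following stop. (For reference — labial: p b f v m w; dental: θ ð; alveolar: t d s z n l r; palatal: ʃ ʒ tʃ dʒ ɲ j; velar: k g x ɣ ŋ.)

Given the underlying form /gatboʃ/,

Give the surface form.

[gapboʃ]

/t/ before /b/ (labial) → [p]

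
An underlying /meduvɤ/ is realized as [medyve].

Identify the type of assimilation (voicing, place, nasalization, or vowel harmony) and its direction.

vowel harmony, progressive

/u/→[y] /ɤ/→[e].
Vowels agree with the first vowel, so the harmony is progressive.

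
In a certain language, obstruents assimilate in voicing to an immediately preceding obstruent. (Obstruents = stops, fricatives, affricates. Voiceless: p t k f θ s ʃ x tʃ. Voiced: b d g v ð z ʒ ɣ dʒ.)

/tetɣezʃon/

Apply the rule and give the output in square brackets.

/ɣ/ after /t/ (voiceless) → [x]
/ʃ/ after /z/ (voiced) → [ʒ]

[tetxezʒon]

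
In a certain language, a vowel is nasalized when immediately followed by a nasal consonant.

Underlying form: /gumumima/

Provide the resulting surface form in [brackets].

/u/ before nasal /m/ → [ũ]
/u/ before nasal /m/ → [ũ]
/i/ before nasal /m/ → [ĩ]

[gũmũmĩma]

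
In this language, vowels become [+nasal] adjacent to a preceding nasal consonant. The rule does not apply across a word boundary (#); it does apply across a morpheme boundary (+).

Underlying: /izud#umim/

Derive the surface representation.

/i/ after nasal /m/ → [ĩ]

[izud#umĩm]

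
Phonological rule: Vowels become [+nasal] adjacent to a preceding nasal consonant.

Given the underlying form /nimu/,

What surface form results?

/i/ after nasal /n/ → [ĩ]
/u/ after nasal /m/ → [ũ]

[nĩmũ]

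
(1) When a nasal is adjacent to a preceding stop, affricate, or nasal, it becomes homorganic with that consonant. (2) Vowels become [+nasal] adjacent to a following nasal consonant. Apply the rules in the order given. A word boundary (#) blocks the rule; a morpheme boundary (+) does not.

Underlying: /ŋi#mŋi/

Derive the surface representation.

Rule 1: /ŋ/ after /m/ (labial) → [m]
After rule 1: ŋi#mmi
Rule 2: no segment meets the rule's conditions; no change.

[ŋi#mmi]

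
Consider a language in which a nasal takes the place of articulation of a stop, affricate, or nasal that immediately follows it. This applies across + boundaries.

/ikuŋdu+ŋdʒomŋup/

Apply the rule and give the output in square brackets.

/ŋ/ before /d/ (alveolar) → [n]
/ŋ/ before /dʒ/ (palatal) → [ɲ]
/m/ before /ŋ/ (velar) → [ŋ]

[ikundu+ɲdʒoŋŋup]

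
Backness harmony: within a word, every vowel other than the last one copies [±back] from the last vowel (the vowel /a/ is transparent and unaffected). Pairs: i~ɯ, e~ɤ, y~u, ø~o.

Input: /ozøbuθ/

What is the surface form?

[ozobuθ]

/ø/ harmonizes with /u/ ([+back]) → [o]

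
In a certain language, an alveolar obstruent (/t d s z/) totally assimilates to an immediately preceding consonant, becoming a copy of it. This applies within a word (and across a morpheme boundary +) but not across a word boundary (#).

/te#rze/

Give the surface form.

[te#rre]

/z/ after /r/ → [r] (total assimilation)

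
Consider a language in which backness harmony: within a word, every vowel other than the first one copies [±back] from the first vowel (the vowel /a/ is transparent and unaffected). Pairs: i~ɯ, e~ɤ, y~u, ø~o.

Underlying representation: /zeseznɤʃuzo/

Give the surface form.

[zesezneʃyzø]

/ɤ/ harmonizes with /e/ ([-back]) → [e]
/u/ harmonizes with /e/ ([-back]) → [y]
/o/ harmonizes with /e/ ([-back]) → [ø]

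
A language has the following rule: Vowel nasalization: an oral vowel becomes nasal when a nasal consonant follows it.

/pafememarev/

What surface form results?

[pafẽmẽmarev]

/e/ before nasal /m/ → [ẽ]
/e/ before nasal /m/ → [ẽ]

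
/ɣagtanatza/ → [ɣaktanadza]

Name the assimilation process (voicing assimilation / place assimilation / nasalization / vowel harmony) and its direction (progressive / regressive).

/g/→[k] /t/→[d].
Each target copies a feature from the following segment, so the direction is regressive.

voicing assimilation, regressive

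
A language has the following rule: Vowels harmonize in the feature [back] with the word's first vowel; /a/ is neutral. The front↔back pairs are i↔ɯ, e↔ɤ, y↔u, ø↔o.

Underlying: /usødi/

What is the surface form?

/ø/ harmonizes with /u/ ([+back]) → [o]
/i/ harmonizes with /u/ ([+back]) → [ɯ]

[usodɯ]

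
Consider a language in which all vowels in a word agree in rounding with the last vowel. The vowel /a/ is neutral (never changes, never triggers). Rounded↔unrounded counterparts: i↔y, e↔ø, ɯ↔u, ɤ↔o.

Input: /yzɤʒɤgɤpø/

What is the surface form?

/ɤ/ harmonizes with /ø/ ([+round]) → [o]
/ɤ/ harmonizes with /ø/ ([+round]) → [o]
/ɤ/ harmonizes with /ø/ ([+round]) → [o]

[yzoʒogopø]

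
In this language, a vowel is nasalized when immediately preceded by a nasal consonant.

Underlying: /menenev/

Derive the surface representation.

/e/ after nasal /m/ → [ẽ]
/e/ after nasal /n/ → [ẽ]
/e/ after nasal /n/ → [ẽ]

[mẽnẽnẽv]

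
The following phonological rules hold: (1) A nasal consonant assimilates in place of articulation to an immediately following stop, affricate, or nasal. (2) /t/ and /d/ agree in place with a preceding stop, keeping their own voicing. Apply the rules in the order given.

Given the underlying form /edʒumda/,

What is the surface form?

Rule 1: /m/ before /d/ (alveolar) → [n]
After rule 1: edʒunda
Rule 2: no segment meets the rule's conditions; no change.

[edʒunda]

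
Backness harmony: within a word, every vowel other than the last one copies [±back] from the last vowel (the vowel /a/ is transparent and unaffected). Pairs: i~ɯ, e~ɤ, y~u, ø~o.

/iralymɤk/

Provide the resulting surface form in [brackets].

/i/ harmonizes with /ɤ/ ([+back]) → [ɯ]
/y/ harmonizes with /ɤ/ ([+back]) → [u]

[ɯralumɤk]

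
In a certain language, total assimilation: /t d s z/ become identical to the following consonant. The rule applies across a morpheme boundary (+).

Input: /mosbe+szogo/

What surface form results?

[mobbe+zzogo]

/s/ before /b/ → [b] (total assimilation)
/s/ before /z/ → [z] (total assimilation)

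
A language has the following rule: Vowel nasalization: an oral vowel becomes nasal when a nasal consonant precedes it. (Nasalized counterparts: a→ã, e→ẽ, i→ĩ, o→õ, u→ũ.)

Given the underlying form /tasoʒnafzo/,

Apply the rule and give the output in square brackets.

/a/ after nasal /n/ → [ã]

[tasoʒnãfzo]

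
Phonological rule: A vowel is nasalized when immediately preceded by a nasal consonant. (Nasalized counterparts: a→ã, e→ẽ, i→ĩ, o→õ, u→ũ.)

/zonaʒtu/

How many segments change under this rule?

/a/ after nasal /n/ → [ã]
1 segment changes.

1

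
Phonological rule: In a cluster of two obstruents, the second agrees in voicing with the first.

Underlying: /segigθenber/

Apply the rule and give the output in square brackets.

[segigðenber]

/θ/ after /g/ (voiced) → [ð]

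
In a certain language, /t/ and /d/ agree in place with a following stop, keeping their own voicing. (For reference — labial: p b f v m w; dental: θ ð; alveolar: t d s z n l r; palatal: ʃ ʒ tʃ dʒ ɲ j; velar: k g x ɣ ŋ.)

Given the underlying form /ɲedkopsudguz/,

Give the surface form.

[ɲegkopsugguz]

/d/ before /k/ (velar) → [g]
/d/ before /g/ (velar) → [g]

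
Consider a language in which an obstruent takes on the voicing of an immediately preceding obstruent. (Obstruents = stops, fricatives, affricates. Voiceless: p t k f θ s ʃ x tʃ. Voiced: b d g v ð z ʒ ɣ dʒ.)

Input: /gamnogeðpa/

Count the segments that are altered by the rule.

/p/ after /ð/ (voiced) → [b]
1 segment changes.

1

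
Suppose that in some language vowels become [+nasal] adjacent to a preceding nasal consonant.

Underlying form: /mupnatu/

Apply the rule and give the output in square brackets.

/u/ after nasal /m/ → [ũ]
/a/ after nasal /n/ → [ã]

[mũpnãtu]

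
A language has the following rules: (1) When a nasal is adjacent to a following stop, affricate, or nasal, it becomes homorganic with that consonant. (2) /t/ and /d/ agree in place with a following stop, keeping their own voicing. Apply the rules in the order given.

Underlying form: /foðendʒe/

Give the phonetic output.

Rule 1: /n/ before /dʒ/ (palatal) → [ɲ]
After rule 1: foðeɲdʒe
Rule 2: no segment meets the rule's conditions; no change.

[foðeɲdʒe]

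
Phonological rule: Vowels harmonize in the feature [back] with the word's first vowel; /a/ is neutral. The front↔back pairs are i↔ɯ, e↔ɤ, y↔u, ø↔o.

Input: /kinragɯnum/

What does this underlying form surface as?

/ɯ/ harmonizes with /i/ ([-back]) → [i]
/u/ harmonizes with /i/ ([-back]) → [y]

[kinraginym]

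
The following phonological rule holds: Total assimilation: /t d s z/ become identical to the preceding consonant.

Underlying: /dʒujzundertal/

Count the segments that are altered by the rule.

3

/z/ after /j/ → [j] (total assimilation)
/d/ after /n/ → [n] (total assimilation)
/t/ after /r/ → [r] (total assimilation)
3 segments change.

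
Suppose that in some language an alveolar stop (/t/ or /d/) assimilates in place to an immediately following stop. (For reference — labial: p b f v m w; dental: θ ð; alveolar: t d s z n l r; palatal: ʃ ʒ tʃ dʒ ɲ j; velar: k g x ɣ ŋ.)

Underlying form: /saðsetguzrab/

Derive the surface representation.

[saðsekguzrab]

/t/ before /g/ (velar) → [k]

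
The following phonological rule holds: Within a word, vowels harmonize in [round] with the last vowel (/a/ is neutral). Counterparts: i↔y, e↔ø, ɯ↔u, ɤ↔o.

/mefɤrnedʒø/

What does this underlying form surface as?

/e/ harmonizes with /ø/ ([+round]) → [ø]
/ɤ/ harmonizes with /ø/ ([+round]) → [o]
/e/ harmonizes with /ø/ ([+round]) → [ø]

[møfornødʒø]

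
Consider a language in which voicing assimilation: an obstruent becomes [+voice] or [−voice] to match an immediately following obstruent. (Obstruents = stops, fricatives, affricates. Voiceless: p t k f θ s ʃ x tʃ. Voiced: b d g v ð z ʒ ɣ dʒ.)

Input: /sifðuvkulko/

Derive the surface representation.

[sivðufkulko]

/f/ before /ð/ (voiced) → [v]
/v/ before /k/ (voiceless) → [f]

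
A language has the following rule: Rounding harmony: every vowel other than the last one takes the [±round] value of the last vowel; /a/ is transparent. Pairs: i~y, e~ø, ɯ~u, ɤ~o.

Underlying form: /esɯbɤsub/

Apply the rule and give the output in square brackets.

[øsubosub]

/e/ harmonizes with /u/ ([+round]) → [ø]
/ɯ/ harmonizes with /u/ ([+round]) → [u]
/ɤ/ harmonizes with /u/ ([+round]) → [o]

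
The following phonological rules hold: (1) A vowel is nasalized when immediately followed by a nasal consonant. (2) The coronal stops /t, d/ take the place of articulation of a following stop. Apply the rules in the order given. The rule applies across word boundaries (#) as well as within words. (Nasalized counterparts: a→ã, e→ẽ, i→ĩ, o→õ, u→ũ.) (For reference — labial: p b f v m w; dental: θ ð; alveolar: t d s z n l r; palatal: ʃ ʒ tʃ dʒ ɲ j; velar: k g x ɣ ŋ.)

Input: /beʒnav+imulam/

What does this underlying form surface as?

Rule 1: /i/ before nasal /m/ → [ĩ]
Rule 1: /a/ before nasal /m/ → [ã]
After rule 1: beʒnav+ĩmulãm
Rule 2: no segment meets the rule's conditions; no change.

[beʒnav+ĩmulãm]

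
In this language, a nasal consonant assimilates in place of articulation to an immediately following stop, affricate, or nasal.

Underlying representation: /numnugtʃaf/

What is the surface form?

[nunnugtʃaf]

/m/ before /n/ (alveolar) → [n]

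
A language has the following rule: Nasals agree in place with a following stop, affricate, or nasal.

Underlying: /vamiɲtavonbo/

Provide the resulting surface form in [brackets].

/ɲ/ before /t/ (alveolar) → [n]
/n/ before /b/ (labial) → [m]

[vamintavombo]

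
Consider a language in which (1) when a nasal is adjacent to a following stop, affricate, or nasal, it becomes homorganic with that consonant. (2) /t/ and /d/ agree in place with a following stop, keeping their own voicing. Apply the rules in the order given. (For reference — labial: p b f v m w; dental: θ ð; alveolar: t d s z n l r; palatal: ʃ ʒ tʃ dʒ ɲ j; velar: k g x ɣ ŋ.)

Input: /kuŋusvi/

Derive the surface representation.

Rule 1: no segment meets the rule's conditions; no change.
After rule 1: kuŋusvi
Rule 2: no segment meets the rule's conditions; no change.

[kuŋusvi]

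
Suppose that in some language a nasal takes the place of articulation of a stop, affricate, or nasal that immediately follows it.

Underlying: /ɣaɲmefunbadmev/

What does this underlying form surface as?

/ɲ/ before /m/ (labial) → [m]
/n/ before /b/ (labial) → [m]

[ɣammefumbadmev]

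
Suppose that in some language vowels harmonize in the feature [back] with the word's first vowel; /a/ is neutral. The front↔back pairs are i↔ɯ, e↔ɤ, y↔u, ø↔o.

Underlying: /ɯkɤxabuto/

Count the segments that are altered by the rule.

0

No segment meets the rule's conditions.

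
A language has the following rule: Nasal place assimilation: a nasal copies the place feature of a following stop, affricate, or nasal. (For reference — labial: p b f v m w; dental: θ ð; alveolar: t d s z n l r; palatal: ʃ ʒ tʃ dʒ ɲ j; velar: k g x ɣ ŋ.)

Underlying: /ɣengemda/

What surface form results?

[ɣeŋgenda]

/n/ before /g/ (velar) → [ŋ]
/m/ before /d/ (alveolar) → [n]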